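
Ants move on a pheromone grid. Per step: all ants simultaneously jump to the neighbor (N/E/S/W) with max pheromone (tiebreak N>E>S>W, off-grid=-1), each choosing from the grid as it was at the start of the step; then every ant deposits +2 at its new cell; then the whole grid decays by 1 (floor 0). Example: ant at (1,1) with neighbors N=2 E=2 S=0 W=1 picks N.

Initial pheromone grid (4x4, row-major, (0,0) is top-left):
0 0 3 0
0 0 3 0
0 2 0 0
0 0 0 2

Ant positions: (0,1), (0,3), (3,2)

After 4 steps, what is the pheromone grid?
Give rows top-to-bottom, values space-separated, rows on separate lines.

After step 1: ants at (0,2),(0,2),(3,3)
  0 0 6 0
  0 0 2 0
  0 1 0 0
  0 0 0 3
After step 2: ants at (1,2),(1,2),(2,3)
  0 0 5 0
  0 0 5 0
  0 0 0 1
  0 0 0 2
After step 3: ants at (0,2),(0,2),(3,3)
  0 0 8 0
  0 0 4 0
  0 0 0 0
  0 0 0 3
After step 4: ants at (1,2),(1,2),(2,3)
  0 0 7 0
  0 0 7 0
  0 0 0 1
  0 0 0 2

0 0 7 0
0 0 7 0
0 0 0 1
0 0 0 2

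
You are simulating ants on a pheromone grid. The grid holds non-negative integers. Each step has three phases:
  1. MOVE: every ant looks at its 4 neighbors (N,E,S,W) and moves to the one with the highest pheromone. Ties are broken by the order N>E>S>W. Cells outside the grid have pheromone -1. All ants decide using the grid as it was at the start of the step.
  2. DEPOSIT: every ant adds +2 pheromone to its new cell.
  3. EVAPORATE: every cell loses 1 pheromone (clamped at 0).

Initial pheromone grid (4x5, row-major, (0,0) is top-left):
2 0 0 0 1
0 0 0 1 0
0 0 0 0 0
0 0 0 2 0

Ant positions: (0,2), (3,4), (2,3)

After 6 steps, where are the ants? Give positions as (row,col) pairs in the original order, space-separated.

Step 1: ant0:(0,2)->E->(0,3) | ant1:(3,4)->W->(3,3) | ant2:(2,3)->S->(3,3)
  grid max=5 at (3,3)
Step 2: ant0:(0,3)->E->(0,4) | ant1:(3,3)->N->(2,3) | ant2:(3,3)->N->(2,3)
  grid max=4 at (3,3)
Step 3: ant0:(0,4)->S->(1,4) | ant1:(2,3)->S->(3,3) | ant2:(2,3)->S->(3,3)
  grid max=7 at (3,3)
Step 4: ant0:(1,4)->N->(0,4) | ant1:(3,3)->N->(2,3) | ant2:(3,3)->N->(2,3)
  grid max=6 at (3,3)
Step 5: ant0:(0,4)->S->(1,4) | ant1:(2,3)->S->(3,3) | ant2:(2,3)->S->(3,3)
  grid max=9 at (3,3)
Step 6: ant0:(1,4)->N->(0,4) | ant1:(3,3)->N->(2,3) | ant2:(3,3)->N->(2,3)
  grid max=8 at (3,3)

(0,4) (2,3) (2,3)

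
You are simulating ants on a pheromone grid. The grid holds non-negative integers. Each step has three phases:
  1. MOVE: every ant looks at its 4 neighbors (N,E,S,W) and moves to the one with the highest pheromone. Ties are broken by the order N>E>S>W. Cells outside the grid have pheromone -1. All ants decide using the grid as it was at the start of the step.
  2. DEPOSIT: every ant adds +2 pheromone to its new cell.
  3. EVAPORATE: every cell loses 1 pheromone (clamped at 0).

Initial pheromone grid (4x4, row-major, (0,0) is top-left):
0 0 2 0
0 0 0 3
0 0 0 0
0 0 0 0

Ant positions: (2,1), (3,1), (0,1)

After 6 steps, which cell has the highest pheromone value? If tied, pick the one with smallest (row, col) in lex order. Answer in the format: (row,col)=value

Answer: (1,1)=6

Derivation:
Step 1: ant0:(2,1)->N->(1,1) | ant1:(3,1)->N->(2,1) | ant2:(0,1)->E->(0,2)
  grid max=3 at (0,2)
Step 2: ant0:(1,1)->S->(2,1) | ant1:(2,1)->N->(1,1) | ant2:(0,2)->E->(0,3)
  grid max=2 at (0,2)
Step 3: ant0:(2,1)->N->(1,1) | ant1:(1,1)->S->(2,1) | ant2:(0,3)->W->(0,2)
  grid max=3 at (0,2)
Step 4: ant0:(1,1)->S->(2,1) | ant1:(2,1)->N->(1,1) | ant2:(0,2)->E->(0,3)
  grid max=4 at (1,1)
Step 5: ant0:(2,1)->N->(1,1) | ant1:(1,1)->S->(2,1) | ant2:(0,3)->W->(0,2)
  grid max=5 at (1,1)
Step 6: ant0:(1,1)->S->(2,1) | ant1:(2,1)->N->(1,1) | ant2:(0,2)->E->(0,3)
  grid max=6 at (1,1)
Final grid:
  0 0 2 1
  0 6 0 0
  0 6 0 0
  0 0 0 0
Max pheromone 6 at (1,1)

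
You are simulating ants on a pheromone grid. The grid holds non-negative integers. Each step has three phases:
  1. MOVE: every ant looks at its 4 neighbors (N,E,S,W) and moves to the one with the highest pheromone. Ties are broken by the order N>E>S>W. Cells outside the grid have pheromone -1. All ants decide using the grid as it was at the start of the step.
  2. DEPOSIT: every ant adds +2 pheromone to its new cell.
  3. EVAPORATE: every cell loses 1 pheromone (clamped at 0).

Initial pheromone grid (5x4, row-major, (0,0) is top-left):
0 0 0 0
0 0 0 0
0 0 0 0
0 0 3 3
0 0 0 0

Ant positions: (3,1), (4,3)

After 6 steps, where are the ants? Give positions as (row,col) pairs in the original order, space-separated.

Step 1: ant0:(3,1)->E->(3,2) | ant1:(4,3)->N->(3,3)
  grid max=4 at (3,2)
Step 2: ant0:(3,2)->E->(3,3) | ant1:(3,3)->W->(3,2)
  grid max=5 at (3,2)
Step 3: ant0:(3,3)->W->(3,2) | ant1:(3,2)->E->(3,3)
  grid max=6 at (3,2)
Step 4: ant0:(3,2)->E->(3,3) | ant1:(3,3)->W->(3,2)
  grid max=7 at (3,2)
Step 5: ant0:(3,3)->W->(3,2) | ant1:(3,2)->E->(3,3)
  grid max=8 at (3,2)
Step 6: ant0:(3,2)->E->(3,3) | ant1:(3,3)->W->(3,2)
  grid max=9 at (3,2)

(3,3) (3,2)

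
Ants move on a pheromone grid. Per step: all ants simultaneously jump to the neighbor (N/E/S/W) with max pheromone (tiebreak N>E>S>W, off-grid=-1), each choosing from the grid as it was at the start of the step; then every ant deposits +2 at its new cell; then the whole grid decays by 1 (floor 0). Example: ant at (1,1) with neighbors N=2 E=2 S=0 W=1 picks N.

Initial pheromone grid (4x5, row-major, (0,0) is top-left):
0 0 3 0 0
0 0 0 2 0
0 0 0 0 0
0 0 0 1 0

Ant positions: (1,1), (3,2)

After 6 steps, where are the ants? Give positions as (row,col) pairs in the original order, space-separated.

Step 1: ant0:(1,1)->N->(0,1) | ant1:(3,2)->E->(3,3)
  grid max=2 at (0,2)
Step 2: ant0:(0,1)->E->(0,2) | ant1:(3,3)->N->(2,3)
  grid max=3 at (0,2)
Step 3: ant0:(0,2)->E->(0,3) | ant1:(2,3)->S->(3,3)
  grid max=2 at (0,2)
Step 4: ant0:(0,3)->W->(0,2) | ant1:(3,3)->N->(2,3)
  grid max=3 at (0,2)
Step 5: ant0:(0,2)->E->(0,3) | ant1:(2,3)->S->(3,3)
  grid max=2 at (0,2)
Step 6: ant0:(0,3)->W->(0,2) | ant1:(3,3)->N->(2,3)
  grid max=3 at (0,2)

(0,2) (2,3)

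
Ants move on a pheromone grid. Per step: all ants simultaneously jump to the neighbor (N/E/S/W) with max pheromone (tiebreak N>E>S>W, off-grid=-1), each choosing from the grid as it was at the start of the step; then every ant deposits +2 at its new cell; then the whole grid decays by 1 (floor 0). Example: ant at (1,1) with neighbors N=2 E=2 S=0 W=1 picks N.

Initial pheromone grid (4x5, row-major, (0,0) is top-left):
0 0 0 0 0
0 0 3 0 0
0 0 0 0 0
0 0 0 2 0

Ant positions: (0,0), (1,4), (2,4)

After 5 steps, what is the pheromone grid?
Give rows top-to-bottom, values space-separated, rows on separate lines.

After step 1: ants at (0,1),(0,4),(1,4)
  0 1 0 0 1
  0 0 2 0 1
  0 0 0 0 0
  0 0 0 1 0
After step 2: ants at (0,2),(1,4),(0,4)
  0 0 1 0 2
  0 0 1 0 2
  0 0 0 0 0
  0 0 0 0 0
After step 3: ants at (1,2),(0,4),(1,4)
  0 0 0 0 3
  0 0 2 0 3
  0 0 0 0 0
  0 0 0 0 0
After step 4: ants at (0,2),(1,4),(0,4)
  0 0 1 0 4
  0 0 1 0 4
  0 0 0 0 0
  0 0 0 0 0
After step 5: ants at (1,2),(0,4),(1,4)
  0 0 0 0 5
  0 0 2 0 5
  0 0 0 0 0
  0 0 0 0 0

0 0 0 0 5
0 0 2 0 5
0 0 0 0 0
0 0 0 0 0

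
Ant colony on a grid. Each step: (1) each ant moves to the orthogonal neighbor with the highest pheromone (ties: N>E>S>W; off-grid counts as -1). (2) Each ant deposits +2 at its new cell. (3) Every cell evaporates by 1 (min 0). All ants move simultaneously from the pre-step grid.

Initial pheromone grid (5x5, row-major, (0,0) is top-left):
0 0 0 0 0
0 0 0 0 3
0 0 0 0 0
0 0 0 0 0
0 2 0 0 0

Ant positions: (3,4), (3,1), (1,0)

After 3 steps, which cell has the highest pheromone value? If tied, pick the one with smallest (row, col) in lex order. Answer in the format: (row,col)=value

Step 1: ant0:(3,4)->N->(2,4) | ant1:(3,1)->S->(4,1) | ant2:(1,0)->N->(0,0)
  grid max=3 at (4,1)
Step 2: ant0:(2,4)->N->(1,4) | ant1:(4,1)->N->(3,1) | ant2:(0,0)->E->(0,1)
  grid max=3 at (1,4)
Step 3: ant0:(1,4)->N->(0,4) | ant1:(3,1)->S->(4,1) | ant2:(0,1)->E->(0,2)
  grid max=3 at (4,1)
Final grid:
  0 0 1 0 1
  0 0 0 0 2
  0 0 0 0 0
  0 0 0 0 0
  0 3 0 0 0
Max pheromone 3 at (4,1)

Answer: (4,1)=3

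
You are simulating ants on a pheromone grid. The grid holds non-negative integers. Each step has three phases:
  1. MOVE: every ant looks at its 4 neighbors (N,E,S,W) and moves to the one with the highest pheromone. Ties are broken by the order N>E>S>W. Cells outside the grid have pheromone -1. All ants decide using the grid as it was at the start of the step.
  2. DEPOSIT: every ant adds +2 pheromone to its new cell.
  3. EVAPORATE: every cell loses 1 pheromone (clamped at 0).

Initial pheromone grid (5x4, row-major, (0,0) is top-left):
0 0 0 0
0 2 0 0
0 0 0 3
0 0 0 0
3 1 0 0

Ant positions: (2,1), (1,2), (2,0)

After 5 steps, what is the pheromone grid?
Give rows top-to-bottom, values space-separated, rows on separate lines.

After step 1: ants at (1,1),(1,1),(1,0)
  0 0 0 0
  1 5 0 0
  0 0 0 2
  0 0 0 0
  2 0 0 0
After step 2: ants at (1,0),(1,0),(1,1)
  0 0 0 0
  4 6 0 0
  0 0 0 1
  0 0 0 0
  1 0 0 0
After step 3: ants at (1,1),(1,1),(1,0)
  0 0 0 0
  5 9 0 0
  0 0 0 0
  0 0 0 0
  0 0 0 0
After step 4: ants at (1,0),(1,0),(1,1)
  0 0 0 0
  8 10 0 0
  0 0 0 0
  0 0 0 0
  0 0 0 0
After step 5: ants at (1,1),(1,1),(1,0)
  0 0 0 0
  9 13 0 0
  0 0 0 0
  0 0 0 0
  0 0 0 0

0 0 0 0
9 13 0 0
0 0 0 0
0 0 0 0
0 0 0 0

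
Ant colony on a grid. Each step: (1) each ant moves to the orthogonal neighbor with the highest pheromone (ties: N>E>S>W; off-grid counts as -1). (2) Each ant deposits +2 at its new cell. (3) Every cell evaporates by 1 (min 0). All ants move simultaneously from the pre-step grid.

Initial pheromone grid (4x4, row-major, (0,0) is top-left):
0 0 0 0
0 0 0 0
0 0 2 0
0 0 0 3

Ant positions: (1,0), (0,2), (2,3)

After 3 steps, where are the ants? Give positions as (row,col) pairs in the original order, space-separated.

Step 1: ant0:(1,0)->N->(0,0) | ant1:(0,2)->E->(0,3) | ant2:(2,3)->S->(3,3)
  grid max=4 at (3,3)
Step 2: ant0:(0,0)->E->(0,1) | ant1:(0,3)->S->(1,3) | ant2:(3,3)->N->(2,3)
  grid max=3 at (3,3)
Step 3: ant0:(0,1)->E->(0,2) | ant1:(1,3)->S->(2,3) | ant2:(2,3)->S->(3,3)
  grid max=4 at (3,3)

(0,2) (2,3) (3,3)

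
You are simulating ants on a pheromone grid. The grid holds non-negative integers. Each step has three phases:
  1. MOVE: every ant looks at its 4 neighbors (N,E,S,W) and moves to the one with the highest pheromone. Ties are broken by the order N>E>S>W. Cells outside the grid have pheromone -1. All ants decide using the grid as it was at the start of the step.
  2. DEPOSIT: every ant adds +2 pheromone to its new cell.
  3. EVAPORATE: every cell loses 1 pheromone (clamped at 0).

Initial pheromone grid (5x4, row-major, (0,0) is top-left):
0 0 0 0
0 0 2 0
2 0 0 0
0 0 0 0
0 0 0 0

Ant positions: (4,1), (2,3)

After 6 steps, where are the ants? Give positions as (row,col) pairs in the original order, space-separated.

Step 1: ant0:(4,1)->N->(3,1) | ant1:(2,3)->N->(1,3)
  grid max=1 at (1,2)
Step 2: ant0:(3,1)->N->(2,1) | ant1:(1,3)->W->(1,2)
  grid max=2 at (1,2)
Step 3: ant0:(2,1)->N->(1,1) | ant1:(1,2)->N->(0,2)
  grid max=1 at (0,2)
Step 4: ant0:(1,1)->E->(1,2) | ant1:(0,2)->S->(1,2)
  grid max=4 at (1,2)
Step 5: ant0:(1,2)->N->(0,2) | ant1:(1,2)->N->(0,2)
  grid max=3 at (0,2)
Step 6: ant0:(0,2)->S->(1,2) | ant1:(0,2)->S->(1,2)
  grid max=6 at (1,2)

(1,2) (1,2)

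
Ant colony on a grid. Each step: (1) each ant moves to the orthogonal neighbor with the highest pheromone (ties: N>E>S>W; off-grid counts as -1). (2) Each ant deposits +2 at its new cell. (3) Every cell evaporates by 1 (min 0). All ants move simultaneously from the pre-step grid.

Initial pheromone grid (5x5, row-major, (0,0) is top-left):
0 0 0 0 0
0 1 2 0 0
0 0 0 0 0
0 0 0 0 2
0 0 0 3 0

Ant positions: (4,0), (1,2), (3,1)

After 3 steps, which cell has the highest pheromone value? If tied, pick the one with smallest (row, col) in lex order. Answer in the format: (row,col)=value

Step 1: ant0:(4,0)->N->(3,0) | ant1:(1,2)->W->(1,1) | ant2:(3,1)->N->(2,1)
  grid max=2 at (1,1)
Step 2: ant0:(3,0)->N->(2,0) | ant1:(1,1)->E->(1,2) | ant2:(2,1)->N->(1,1)
  grid max=3 at (1,1)
Step 3: ant0:(2,0)->N->(1,0) | ant1:(1,2)->W->(1,1) | ant2:(1,1)->E->(1,2)
  grid max=4 at (1,1)
Final grid:
  0 0 0 0 0
  1 4 3 0 0
  0 0 0 0 0
  0 0 0 0 0
  0 0 0 0 0
Max pheromone 4 at (1,1)

Answer: (1,1)=4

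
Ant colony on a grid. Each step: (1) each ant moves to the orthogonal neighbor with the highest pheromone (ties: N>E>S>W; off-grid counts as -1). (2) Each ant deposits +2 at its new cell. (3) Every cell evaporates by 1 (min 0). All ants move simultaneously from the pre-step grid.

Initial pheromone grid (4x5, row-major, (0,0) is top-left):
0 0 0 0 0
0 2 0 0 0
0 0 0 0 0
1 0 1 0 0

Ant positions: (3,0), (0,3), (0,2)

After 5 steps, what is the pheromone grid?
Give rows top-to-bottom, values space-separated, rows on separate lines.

After step 1: ants at (2,0),(0,4),(0,3)
  0 0 0 1 1
  0 1 0 0 0
  1 0 0 0 0
  0 0 0 0 0
After step 2: ants at (1,0),(0,3),(0,4)
  0 0 0 2 2
  1 0 0 0 0
  0 0 0 0 0
  0 0 0 0 0
After step 3: ants at (0,0),(0,4),(0,3)
  1 0 0 3 3
  0 0 0 0 0
  0 0 0 0 0
  0 0 0 0 0
After step 4: ants at (0,1),(0,3),(0,4)
  0 1 0 4 4
  0 0 0 0 0
  0 0 0 0 0
  0 0 0 0 0
After step 5: ants at (0,2),(0,4),(0,3)
  0 0 1 5 5
  0 0 0 0 0
  0 0 0 0 0
  0 0 0 0 0

0 0 1 5 5
0 0 0 0 0
0 0 0 0 0
0 0 0 0 0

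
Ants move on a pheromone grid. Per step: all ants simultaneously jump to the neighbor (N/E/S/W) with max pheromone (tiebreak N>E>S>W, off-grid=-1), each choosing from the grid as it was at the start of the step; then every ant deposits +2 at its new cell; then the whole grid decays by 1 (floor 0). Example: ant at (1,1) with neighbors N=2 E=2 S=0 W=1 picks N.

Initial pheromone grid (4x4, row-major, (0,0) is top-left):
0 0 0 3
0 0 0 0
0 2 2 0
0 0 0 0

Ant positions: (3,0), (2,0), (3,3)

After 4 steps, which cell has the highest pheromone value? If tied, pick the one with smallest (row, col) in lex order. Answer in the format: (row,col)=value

Answer: (2,1)=8

Derivation:
Step 1: ant0:(3,0)->N->(2,0) | ant1:(2,0)->E->(2,1) | ant2:(3,3)->N->(2,3)
  grid max=3 at (2,1)
Step 2: ant0:(2,0)->E->(2,1) | ant1:(2,1)->E->(2,2) | ant2:(2,3)->W->(2,2)
  grid max=4 at (2,1)
Step 3: ant0:(2,1)->E->(2,2) | ant1:(2,2)->W->(2,1) | ant2:(2,2)->W->(2,1)
  grid max=7 at (2,1)
Step 4: ant0:(2,2)->W->(2,1) | ant1:(2,1)->E->(2,2) | ant2:(2,1)->E->(2,2)
  grid max=8 at (2,1)
Final grid:
  0 0 0 0
  0 0 0 0
  0 8 8 0
  0 0 0 0
Max pheromone 8 at (2,1)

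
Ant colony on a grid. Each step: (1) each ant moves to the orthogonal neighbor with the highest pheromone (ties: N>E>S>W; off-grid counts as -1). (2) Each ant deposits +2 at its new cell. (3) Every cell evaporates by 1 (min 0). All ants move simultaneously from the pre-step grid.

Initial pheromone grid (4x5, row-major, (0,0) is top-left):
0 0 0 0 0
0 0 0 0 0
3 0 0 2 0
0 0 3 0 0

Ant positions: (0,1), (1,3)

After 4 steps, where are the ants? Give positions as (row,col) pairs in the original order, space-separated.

Step 1: ant0:(0,1)->E->(0,2) | ant1:(1,3)->S->(2,3)
  grid max=3 at (2,3)
Step 2: ant0:(0,2)->E->(0,3) | ant1:(2,3)->N->(1,3)
  grid max=2 at (2,3)
Step 3: ant0:(0,3)->S->(1,3) | ant1:(1,3)->S->(2,3)
  grid max=3 at (2,3)
Step 4: ant0:(1,3)->S->(2,3) | ant1:(2,3)->N->(1,3)
  grid max=4 at (2,3)

(2,3) (1,3)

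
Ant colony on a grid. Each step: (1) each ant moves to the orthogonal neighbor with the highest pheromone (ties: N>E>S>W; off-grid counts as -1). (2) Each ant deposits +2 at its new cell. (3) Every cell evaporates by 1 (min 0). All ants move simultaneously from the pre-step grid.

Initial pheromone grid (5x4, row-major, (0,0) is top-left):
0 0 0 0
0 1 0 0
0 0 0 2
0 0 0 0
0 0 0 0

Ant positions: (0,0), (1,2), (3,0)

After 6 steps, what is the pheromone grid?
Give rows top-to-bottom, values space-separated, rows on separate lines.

After step 1: ants at (0,1),(1,1),(2,0)
  0 1 0 0
  0 2 0 0
  1 0 0 1
  0 0 0 0
  0 0 0 0
After step 2: ants at (1,1),(0,1),(1,0)
  0 2 0 0
  1 3 0 0
  0 0 0 0
  0 0 0 0
  0 0 0 0
After step 3: ants at (0,1),(1,1),(1,1)
  0 3 0 0
  0 6 0 0
  0 0 0 0
  0 0 0 0
  0 0 0 0
After step 4: ants at (1,1),(0,1),(0,1)
  0 6 0 0
  0 7 0 0
  0 0 0 0
  0 0 0 0
  0 0 0 0
After step 5: ants at (0,1),(1,1),(1,1)
  0 7 0 0
  0 10 0 0
  0 0 0 0
  0 0 0 0
  0 0 0 0
After step 6: ants at (1,1),(0,1),(0,1)
  0 10 0 0
  0 11 0 0
  0 0 0 0
  0 0 0 0
  0 0 0 0

0 10 0 0
0 11 0 0
0 0 0 0
0 0 0 0
0 0 0 0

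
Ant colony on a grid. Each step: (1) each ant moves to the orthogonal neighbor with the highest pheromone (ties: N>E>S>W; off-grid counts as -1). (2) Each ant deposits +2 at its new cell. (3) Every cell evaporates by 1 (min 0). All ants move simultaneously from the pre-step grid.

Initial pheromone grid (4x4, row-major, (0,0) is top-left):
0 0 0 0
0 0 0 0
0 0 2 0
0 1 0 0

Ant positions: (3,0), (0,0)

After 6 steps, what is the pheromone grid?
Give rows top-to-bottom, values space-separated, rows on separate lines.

After step 1: ants at (3,1),(0,1)
  0 1 0 0
  0 0 0 0
  0 0 1 0
  0 2 0 0
After step 2: ants at (2,1),(0,2)
  0 0 1 0
  0 0 0 0
  0 1 0 0
  0 1 0 0
After step 3: ants at (3,1),(0,3)
  0 0 0 1
  0 0 0 0
  0 0 0 0
  0 2 0 0
After step 4: ants at (2,1),(1,3)
  0 0 0 0
  0 0 0 1
  0 1 0 0
  0 1 0 0
After step 5: ants at (3,1),(0,3)
  0 0 0 1
  0 0 0 0
  0 0 0 0
  0 2 0 0
After step 6: ants at (2,1),(1,3)
  0 0 0 0
  0 0 0 1
  0 1 0 0
  0 1 0 0

0 0 0 0
0 0 0 1
0 1 0 0
0 1 0 0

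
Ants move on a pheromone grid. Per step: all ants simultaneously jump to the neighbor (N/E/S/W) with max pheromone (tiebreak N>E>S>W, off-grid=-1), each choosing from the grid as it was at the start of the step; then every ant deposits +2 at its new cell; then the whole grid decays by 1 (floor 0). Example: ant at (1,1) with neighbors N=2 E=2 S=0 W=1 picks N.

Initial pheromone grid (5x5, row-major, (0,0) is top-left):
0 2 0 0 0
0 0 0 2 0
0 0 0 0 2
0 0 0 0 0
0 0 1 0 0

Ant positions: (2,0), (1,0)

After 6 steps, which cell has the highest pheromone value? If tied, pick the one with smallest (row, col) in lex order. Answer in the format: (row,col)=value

Step 1: ant0:(2,0)->N->(1,0) | ant1:(1,0)->N->(0,0)
  grid max=1 at (0,0)
Step 2: ant0:(1,0)->N->(0,0) | ant1:(0,0)->E->(0,1)
  grid max=2 at (0,0)
Step 3: ant0:(0,0)->E->(0,1) | ant1:(0,1)->W->(0,0)
  grid max=3 at (0,0)
Step 4: ant0:(0,1)->W->(0,0) | ant1:(0,0)->E->(0,1)
  grid max=4 at (0,0)
Step 5: ant0:(0,0)->E->(0,1) | ant1:(0,1)->W->(0,0)
  grid max=5 at (0,0)
Step 6: ant0:(0,1)->W->(0,0) | ant1:(0,0)->E->(0,1)
  grid max=6 at (0,0)
Final grid:
  6 6 0 0 0
  0 0 0 0 0
  0 0 0 0 0
  0 0 0 0 0
  0 0 0 0 0
Max pheromone 6 at (0,0)

Answer: (0,0)=6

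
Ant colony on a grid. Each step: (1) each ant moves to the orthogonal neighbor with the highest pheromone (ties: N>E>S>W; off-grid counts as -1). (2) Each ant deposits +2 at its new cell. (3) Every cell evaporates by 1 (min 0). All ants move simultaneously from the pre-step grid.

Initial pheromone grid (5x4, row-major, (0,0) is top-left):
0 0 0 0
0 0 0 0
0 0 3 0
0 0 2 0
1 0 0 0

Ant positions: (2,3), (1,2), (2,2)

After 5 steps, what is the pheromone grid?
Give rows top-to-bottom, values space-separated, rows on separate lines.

After step 1: ants at (2,2),(2,2),(3,2)
  0 0 0 0
  0 0 0 0
  0 0 6 0
  0 0 3 0
  0 0 0 0
After step 2: ants at (3,2),(3,2),(2,2)
  0 0 0 0
  0 0 0 0
  0 0 7 0
  0 0 6 0
  0 0 0 0
After step 3: ants at (2,2),(2,2),(3,2)
  0 0 0 0
  0 0 0 0
  0 0 10 0
  0 0 7 0
  0 0 0 0
After step 4: ants at (3,2),(3,2),(2,2)
  0 0 0 0
  0 0 0 0
  0 0 11 0
  0 0 10 0
  0 0 0 0
After step 5: ants at (2,2),(2,2),(3,2)
  0 0 0 0
  0 0 0 0
  0 0 14 0
  0 0 11 0
  0 0 0 0

0 0 0 0
0 0 0 0
0 0 14 0
0 0 11 0
0 0 0 0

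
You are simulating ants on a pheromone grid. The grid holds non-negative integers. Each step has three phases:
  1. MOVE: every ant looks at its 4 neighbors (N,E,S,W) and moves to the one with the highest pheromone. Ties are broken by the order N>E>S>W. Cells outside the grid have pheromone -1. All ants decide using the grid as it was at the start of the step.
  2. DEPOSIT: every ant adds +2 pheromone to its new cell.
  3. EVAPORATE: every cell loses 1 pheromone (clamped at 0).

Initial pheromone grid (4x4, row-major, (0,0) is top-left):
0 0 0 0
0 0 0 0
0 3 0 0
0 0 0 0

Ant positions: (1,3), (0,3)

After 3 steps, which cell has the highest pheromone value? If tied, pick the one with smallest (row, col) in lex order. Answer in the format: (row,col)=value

Step 1: ant0:(1,3)->N->(0,3) | ant1:(0,3)->S->(1,3)
  grid max=2 at (2,1)
Step 2: ant0:(0,3)->S->(1,3) | ant1:(1,3)->N->(0,3)
  grid max=2 at (0,3)
Step 3: ant0:(1,3)->N->(0,3) | ant1:(0,3)->S->(1,3)
  grid max=3 at (0,3)
Final grid:
  0 0 0 3
  0 0 0 3
  0 0 0 0
  0 0 0 0
Max pheromone 3 at (0,3)

Answer: (0,3)=3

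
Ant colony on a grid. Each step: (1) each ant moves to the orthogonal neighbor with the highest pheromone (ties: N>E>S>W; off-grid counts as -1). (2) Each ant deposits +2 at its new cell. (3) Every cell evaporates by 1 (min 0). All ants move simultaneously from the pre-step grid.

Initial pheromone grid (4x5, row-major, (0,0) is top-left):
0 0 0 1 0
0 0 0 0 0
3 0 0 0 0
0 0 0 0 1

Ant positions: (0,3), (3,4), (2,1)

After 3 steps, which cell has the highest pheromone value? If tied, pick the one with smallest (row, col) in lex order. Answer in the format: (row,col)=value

Answer: (2,0)=4

Derivation:
Step 1: ant0:(0,3)->E->(0,4) | ant1:(3,4)->N->(2,4) | ant2:(2,1)->W->(2,0)
  grid max=4 at (2,0)
Step 2: ant0:(0,4)->S->(1,4) | ant1:(2,4)->N->(1,4) | ant2:(2,0)->N->(1,0)
  grid max=3 at (1,4)
Step 3: ant0:(1,4)->N->(0,4) | ant1:(1,4)->N->(0,4) | ant2:(1,0)->S->(2,0)
  grid max=4 at (2,0)
Final grid:
  0 0 0 0 3
  0 0 0 0 2
  4 0 0 0 0
  0 0 0 0 0
Max pheromone 4 at (2,0)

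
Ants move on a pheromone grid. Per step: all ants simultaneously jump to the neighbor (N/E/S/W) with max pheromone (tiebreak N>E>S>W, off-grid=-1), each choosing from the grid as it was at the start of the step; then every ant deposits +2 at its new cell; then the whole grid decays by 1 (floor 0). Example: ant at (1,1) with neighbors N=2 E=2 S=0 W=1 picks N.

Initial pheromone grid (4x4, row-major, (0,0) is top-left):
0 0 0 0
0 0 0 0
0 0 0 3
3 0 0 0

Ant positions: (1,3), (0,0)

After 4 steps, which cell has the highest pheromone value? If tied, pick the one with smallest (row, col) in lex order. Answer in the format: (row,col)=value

Step 1: ant0:(1,3)->S->(2,3) | ant1:(0,0)->E->(0,1)
  grid max=4 at (2,3)
Step 2: ant0:(2,3)->N->(1,3) | ant1:(0,1)->E->(0,2)
  grid max=3 at (2,3)
Step 3: ant0:(1,3)->S->(2,3) | ant1:(0,2)->E->(0,3)
  grid max=4 at (2,3)
Step 4: ant0:(2,3)->N->(1,3) | ant1:(0,3)->S->(1,3)
  grid max=3 at (1,3)
Final grid:
  0 0 0 0
  0 0 0 3
  0 0 0 3
  0 0 0 0
Max pheromone 3 at (1,3)

Answer: (1,3)=3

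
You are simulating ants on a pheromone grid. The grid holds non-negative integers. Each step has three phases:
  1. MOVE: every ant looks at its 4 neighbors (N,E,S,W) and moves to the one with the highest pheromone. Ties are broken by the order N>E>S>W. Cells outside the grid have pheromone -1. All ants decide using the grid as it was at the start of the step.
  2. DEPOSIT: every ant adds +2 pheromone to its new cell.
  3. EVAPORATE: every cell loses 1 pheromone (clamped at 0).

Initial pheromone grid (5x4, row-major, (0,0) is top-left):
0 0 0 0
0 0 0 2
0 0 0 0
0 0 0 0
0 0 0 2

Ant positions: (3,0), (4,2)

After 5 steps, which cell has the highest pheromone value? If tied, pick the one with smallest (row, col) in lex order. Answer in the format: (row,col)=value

Step 1: ant0:(3,0)->N->(2,0) | ant1:(4,2)->E->(4,3)
  grid max=3 at (4,3)
Step 2: ant0:(2,0)->N->(1,0) | ant1:(4,3)->N->(3,3)
  grid max=2 at (4,3)
Step 3: ant0:(1,0)->N->(0,0) | ant1:(3,3)->S->(4,3)
  grid max=3 at (4,3)
Step 4: ant0:(0,0)->E->(0,1) | ant1:(4,3)->N->(3,3)
  grid max=2 at (4,3)
Step 5: ant0:(0,1)->E->(0,2) | ant1:(3,3)->S->(4,3)
  grid max=3 at (4,3)
Final grid:
  0 0 1 0
  0 0 0 0
  0 0 0 0
  0 0 0 0
  0 0 0 3
Max pheromone 3 at (4,3)

Answer: (4,3)=3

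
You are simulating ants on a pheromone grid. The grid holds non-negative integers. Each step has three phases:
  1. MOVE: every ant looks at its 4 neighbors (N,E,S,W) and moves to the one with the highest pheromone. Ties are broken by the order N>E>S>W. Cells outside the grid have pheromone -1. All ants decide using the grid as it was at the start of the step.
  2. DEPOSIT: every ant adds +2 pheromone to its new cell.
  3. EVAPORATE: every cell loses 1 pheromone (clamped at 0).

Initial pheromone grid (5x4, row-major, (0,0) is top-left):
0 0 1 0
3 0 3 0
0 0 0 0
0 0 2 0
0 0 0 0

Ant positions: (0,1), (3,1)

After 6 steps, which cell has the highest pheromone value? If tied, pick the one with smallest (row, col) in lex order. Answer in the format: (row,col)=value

Answer: (1,2)=7

Derivation:
Step 1: ant0:(0,1)->E->(0,2) | ant1:(3,1)->E->(3,2)
  grid max=3 at (3,2)
Step 2: ant0:(0,2)->S->(1,2) | ant1:(3,2)->N->(2,2)
  grid max=3 at (1,2)
Step 3: ant0:(1,2)->N->(0,2) | ant1:(2,2)->N->(1,2)
  grid max=4 at (1,2)
Step 4: ant0:(0,2)->S->(1,2) | ant1:(1,2)->N->(0,2)
  grid max=5 at (1,2)
Step 5: ant0:(1,2)->N->(0,2) | ant1:(0,2)->S->(1,2)
  grid max=6 at (1,2)
Step 6: ant0:(0,2)->S->(1,2) | ant1:(1,2)->N->(0,2)
  grid max=7 at (1,2)
Final grid:
  0 0 5 0
  0 0 7 0
  0 0 0 0
  0 0 0 0
  0 0 0 0
Max pheromone 7 at (1,2)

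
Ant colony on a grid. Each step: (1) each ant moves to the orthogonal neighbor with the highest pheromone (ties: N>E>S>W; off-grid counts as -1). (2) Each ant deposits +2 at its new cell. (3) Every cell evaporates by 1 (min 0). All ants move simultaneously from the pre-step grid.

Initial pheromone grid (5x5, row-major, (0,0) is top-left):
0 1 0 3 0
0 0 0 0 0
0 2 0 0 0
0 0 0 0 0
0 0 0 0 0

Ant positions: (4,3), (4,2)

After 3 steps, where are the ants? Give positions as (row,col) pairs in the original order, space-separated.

Step 1: ant0:(4,3)->N->(3,3) | ant1:(4,2)->N->(3,2)
  grid max=2 at (0,3)
Step 2: ant0:(3,3)->W->(3,2) | ant1:(3,2)->E->(3,3)
  grid max=2 at (3,2)
Step 3: ant0:(3,2)->E->(3,3) | ant1:(3,3)->W->(3,2)
  grid max=3 at (3,2)

(3,3) (3,2)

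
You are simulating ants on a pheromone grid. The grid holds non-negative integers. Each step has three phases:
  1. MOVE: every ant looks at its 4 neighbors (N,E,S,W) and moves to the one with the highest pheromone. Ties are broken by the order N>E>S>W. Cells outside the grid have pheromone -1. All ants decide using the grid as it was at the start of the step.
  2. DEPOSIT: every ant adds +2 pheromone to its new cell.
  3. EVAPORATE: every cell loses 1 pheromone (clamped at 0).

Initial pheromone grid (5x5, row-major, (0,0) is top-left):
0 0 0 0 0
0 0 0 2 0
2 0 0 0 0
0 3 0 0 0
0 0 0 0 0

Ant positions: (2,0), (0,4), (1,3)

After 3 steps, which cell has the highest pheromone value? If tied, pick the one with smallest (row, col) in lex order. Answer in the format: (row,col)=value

Answer: (0,3)=3

Derivation:
Step 1: ant0:(2,0)->N->(1,0) | ant1:(0,4)->S->(1,4) | ant2:(1,3)->N->(0,3)
  grid max=2 at (3,1)
Step 2: ant0:(1,0)->S->(2,0) | ant1:(1,4)->W->(1,3) | ant2:(0,3)->S->(1,3)
  grid max=4 at (1,3)
Step 3: ant0:(2,0)->N->(1,0) | ant1:(1,3)->N->(0,3) | ant2:(1,3)->N->(0,3)
  grid max=3 at (0,3)
Final grid:
  0 0 0 3 0
  1 0 0 3 0
  1 0 0 0 0
  0 0 0 0 0
  0 0 0 0 0
Max pheromone 3 at (0,3)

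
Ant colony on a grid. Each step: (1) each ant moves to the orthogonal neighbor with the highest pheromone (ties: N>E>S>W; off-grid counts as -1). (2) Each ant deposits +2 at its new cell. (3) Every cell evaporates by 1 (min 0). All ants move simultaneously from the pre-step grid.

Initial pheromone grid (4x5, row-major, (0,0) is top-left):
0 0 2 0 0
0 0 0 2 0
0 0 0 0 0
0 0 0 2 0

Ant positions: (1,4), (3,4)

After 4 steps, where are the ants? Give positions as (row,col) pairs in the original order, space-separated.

Step 1: ant0:(1,4)->W->(1,3) | ant1:(3,4)->W->(3,3)
  grid max=3 at (1,3)
Step 2: ant0:(1,3)->N->(0,3) | ant1:(3,3)->N->(2,3)
  grid max=2 at (1,3)
Step 3: ant0:(0,3)->S->(1,3) | ant1:(2,3)->N->(1,3)
  grid max=5 at (1,3)
Step 4: ant0:(1,3)->N->(0,3) | ant1:(1,3)->N->(0,3)
  grid max=4 at (1,3)

(0,3) (0,3)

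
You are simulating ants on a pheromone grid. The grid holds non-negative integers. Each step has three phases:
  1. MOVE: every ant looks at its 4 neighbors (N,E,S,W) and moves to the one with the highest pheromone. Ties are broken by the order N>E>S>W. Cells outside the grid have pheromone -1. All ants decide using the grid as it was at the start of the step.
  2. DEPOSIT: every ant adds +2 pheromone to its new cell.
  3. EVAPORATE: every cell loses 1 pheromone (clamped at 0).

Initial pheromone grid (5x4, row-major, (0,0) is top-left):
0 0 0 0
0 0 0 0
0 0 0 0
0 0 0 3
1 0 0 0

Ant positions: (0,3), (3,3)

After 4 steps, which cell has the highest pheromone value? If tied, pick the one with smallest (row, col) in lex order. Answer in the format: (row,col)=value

Step 1: ant0:(0,3)->S->(1,3) | ant1:(3,3)->N->(2,3)
  grid max=2 at (3,3)
Step 2: ant0:(1,3)->S->(2,3) | ant1:(2,3)->S->(3,3)
  grid max=3 at (3,3)
Step 3: ant0:(2,3)->S->(3,3) | ant1:(3,3)->N->(2,3)
  grid max=4 at (3,3)
Step 4: ant0:(3,3)->N->(2,3) | ant1:(2,3)->S->(3,3)
  grid max=5 at (3,3)
Final grid:
  0 0 0 0
  0 0 0 0
  0 0 0 4
  0 0 0 5
  0 0 0 0
Max pheromone 5 at (3,3)

Answer: (3,3)=5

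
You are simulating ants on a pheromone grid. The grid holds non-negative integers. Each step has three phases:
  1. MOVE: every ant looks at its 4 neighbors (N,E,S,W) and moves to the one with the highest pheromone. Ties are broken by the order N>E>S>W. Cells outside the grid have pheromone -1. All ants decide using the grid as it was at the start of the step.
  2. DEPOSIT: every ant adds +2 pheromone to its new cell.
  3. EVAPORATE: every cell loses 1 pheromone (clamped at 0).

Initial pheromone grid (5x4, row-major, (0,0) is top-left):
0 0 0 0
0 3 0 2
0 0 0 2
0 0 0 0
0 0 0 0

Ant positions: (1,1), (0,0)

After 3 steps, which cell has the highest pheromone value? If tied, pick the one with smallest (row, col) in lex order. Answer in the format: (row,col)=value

Answer: (0,1)=5

Derivation:
Step 1: ant0:(1,1)->N->(0,1) | ant1:(0,0)->E->(0,1)
  grid max=3 at (0,1)
Step 2: ant0:(0,1)->S->(1,1) | ant1:(0,1)->S->(1,1)
  grid max=5 at (1,1)
Step 3: ant0:(1,1)->N->(0,1) | ant1:(1,1)->N->(0,1)
  grid max=5 at (0,1)
Final grid:
  0 5 0 0
  0 4 0 0
  0 0 0 0
  0 0 0 0
  0 0 0 0
Max pheromone 5 at (0,1)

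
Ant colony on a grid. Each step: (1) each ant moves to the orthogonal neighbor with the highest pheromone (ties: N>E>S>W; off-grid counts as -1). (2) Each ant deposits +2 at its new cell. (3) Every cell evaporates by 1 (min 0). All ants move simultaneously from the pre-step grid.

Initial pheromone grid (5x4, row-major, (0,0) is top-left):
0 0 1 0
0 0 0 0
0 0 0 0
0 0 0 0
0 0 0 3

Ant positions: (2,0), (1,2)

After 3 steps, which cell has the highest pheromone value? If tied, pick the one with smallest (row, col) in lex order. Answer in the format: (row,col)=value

Step 1: ant0:(2,0)->N->(1,0) | ant1:(1,2)->N->(0,2)
  grid max=2 at (0,2)
Step 2: ant0:(1,0)->N->(0,0) | ant1:(0,2)->E->(0,3)
  grid max=1 at (0,0)
Step 3: ant0:(0,0)->E->(0,1) | ant1:(0,3)->W->(0,2)
  grid max=2 at (0,2)
Final grid:
  0 1 2 0
  0 0 0 0
  0 0 0 0
  0 0 0 0
  0 0 0 0
Max pheromone 2 at (0,2)

Answer: (0,2)=2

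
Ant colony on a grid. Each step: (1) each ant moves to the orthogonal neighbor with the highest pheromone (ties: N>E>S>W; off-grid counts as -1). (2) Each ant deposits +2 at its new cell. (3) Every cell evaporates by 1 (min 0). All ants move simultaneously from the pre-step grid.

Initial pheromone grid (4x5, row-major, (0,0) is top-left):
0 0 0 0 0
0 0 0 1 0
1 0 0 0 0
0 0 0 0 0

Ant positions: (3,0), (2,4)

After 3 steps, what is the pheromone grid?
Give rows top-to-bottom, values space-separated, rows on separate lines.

After step 1: ants at (2,0),(1,4)
  0 0 0 0 0
  0 0 0 0 1
  2 0 0 0 0
  0 0 0 0 0
After step 2: ants at (1,0),(0,4)
  0 0 0 0 1
  1 0 0 0 0
  1 0 0 0 0
  0 0 0 0 0
After step 3: ants at (2,0),(1,4)
  0 0 0 0 0
  0 0 0 0 1
  2 0 0 0 0
  0 0 0 0 0

0 0 0 0 0
0 0 0 0 1
2 0 0 0 0
0 0 0 0 0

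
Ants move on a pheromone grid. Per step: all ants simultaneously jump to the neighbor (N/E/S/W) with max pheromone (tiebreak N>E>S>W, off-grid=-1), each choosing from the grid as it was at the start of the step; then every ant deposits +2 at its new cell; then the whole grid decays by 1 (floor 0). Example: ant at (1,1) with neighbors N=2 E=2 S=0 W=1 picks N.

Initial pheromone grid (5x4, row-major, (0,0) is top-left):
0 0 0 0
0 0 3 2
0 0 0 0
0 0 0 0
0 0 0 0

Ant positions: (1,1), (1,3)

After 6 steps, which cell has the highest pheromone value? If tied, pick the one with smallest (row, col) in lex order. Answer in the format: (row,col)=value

Step 1: ant0:(1,1)->E->(1,2) | ant1:(1,3)->W->(1,2)
  grid max=6 at (1,2)
Step 2: ant0:(1,2)->E->(1,3) | ant1:(1,2)->E->(1,3)
  grid max=5 at (1,2)
Step 3: ant0:(1,3)->W->(1,2) | ant1:(1,3)->W->(1,2)
  grid max=8 at (1,2)
Step 4: ant0:(1,2)->E->(1,3) | ant1:(1,2)->E->(1,3)
  grid max=7 at (1,2)
Step 5: ant0:(1,3)->W->(1,2) | ant1:(1,3)->W->(1,2)
  grid max=10 at (1,2)
Step 6: ant0:(1,2)->E->(1,3) | ant1:(1,2)->E->(1,3)
  grid max=9 at (1,2)
Final grid:
  0 0 0 0
  0 0 9 8
  0 0 0 0
  0 0 0 0
  0 0 0 0
Max pheromone 9 at (1,2)

Answer: (1,2)=9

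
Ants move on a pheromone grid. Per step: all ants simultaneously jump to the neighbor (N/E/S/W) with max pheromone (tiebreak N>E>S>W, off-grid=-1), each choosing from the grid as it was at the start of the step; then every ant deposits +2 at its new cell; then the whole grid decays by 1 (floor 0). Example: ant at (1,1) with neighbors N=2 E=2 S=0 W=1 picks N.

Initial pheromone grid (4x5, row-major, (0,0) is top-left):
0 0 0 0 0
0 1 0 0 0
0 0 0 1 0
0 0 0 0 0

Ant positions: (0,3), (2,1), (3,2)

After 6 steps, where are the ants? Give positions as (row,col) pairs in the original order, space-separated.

Step 1: ant0:(0,3)->E->(0,4) | ant1:(2,1)->N->(1,1) | ant2:(3,2)->N->(2,2)
  grid max=2 at (1,1)
Step 2: ant0:(0,4)->S->(1,4) | ant1:(1,1)->N->(0,1) | ant2:(2,2)->N->(1,2)
  grid max=1 at (0,1)
Step 3: ant0:(1,4)->N->(0,4) | ant1:(0,1)->S->(1,1) | ant2:(1,2)->W->(1,1)
  grid max=4 at (1,1)
Step 4: ant0:(0,4)->S->(1,4) | ant1:(1,1)->N->(0,1) | ant2:(1,1)->N->(0,1)
  grid max=3 at (0,1)
Step 5: ant0:(1,4)->N->(0,4) | ant1:(0,1)->S->(1,1) | ant2:(0,1)->S->(1,1)
  grid max=6 at (1,1)
Step 6: ant0:(0,4)->S->(1,4) | ant1:(1,1)->N->(0,1) | ant2:(1,1)->N->(0,1)
  grid max=5 at (0,1)

(1,4) (0,1) (0,1)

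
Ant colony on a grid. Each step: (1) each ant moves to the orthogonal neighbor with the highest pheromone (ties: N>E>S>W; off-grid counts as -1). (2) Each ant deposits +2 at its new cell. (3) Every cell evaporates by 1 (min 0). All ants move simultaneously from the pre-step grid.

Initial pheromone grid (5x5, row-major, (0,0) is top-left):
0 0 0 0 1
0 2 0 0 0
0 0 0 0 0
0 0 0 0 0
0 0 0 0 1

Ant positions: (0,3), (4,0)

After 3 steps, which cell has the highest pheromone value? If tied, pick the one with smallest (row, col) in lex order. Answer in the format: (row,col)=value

Answer: (0,4)=2

Derivation:
Step 1: ant0:(0,3)->E->(0,4) | ant1:(4,0)->N->(3,0)
  grid max=2 at (0,4)
Step 2: ant0:(0,4)->S->(1,4) | ant1:(3,0)->N->(2,0)
  grid max=1 at (0,4)
Step 3: ant0:(1,4)->N->(0,4) | ant1:(2,0)->N->(1,0)
  grid max=2 at (0,4)
Final grid:
  0 0 0 0 2
  1 0 0 0 0
  0 0 0 0 0
  0 0 0 0 0
  0 0 0 0 0
Max pheromone 2 at (0,4)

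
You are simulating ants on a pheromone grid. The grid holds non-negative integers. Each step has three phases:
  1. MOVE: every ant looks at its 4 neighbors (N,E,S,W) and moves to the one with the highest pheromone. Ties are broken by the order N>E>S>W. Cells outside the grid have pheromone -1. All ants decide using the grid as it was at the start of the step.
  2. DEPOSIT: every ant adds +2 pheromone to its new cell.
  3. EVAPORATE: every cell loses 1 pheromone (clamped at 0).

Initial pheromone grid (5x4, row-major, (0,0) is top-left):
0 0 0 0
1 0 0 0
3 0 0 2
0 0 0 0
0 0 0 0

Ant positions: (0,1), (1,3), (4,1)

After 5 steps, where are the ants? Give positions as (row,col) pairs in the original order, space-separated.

Step 1: ant0:(0,1)->E->(0,2) | ant1:(1,3)->S->(2,3) | ant2:(4,1)->N->(3,1)
  grid max=3 at (2,3)
Step 2: ant0:(0,2)->E->(0,3) | ant1:(2,3)->N->(1,3) | ant2:(3,1)->N->(2,1)
  grid max=2 at (2,3)
Step 3: ant0:(0,3)->S->(1,3) | ant1:(1,3)->S->(2,3) | ant2:(2,1)->W->(2,0)
  grid max=3 at (2,3)
Step 4: ant0:(1,3)->S->(2,3) | ant1:(2,3)->N->(1,3) | ant2:(2,0)->N->(1,0)
  grid max=4 at (2,3)
Step 5: ant0:(2,3)->N->(1,3) | ant1:(1,3)->S->(2,3) | ant2:(1,0)->S->(2,0)
  grid max=5 at (2,3)

(1,3) (2,3) (2,0)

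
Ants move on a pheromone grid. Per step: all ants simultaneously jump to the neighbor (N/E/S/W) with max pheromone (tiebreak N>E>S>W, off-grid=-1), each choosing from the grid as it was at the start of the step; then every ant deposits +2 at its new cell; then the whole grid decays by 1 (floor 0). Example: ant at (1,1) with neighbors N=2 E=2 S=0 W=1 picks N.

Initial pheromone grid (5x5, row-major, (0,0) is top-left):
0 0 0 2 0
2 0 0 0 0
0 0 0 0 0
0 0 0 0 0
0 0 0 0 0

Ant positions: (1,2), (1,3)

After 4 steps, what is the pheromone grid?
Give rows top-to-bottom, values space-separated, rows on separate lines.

After step 1: ants at (0,2),(0,3)
  0 0 1 3 0
  1 0 0 0 0
  0 0 0 0 0
  0 0 0 0 0
  0 0 0 0 0
After step 2: ants at (0,3),(0,2)
  0 0 2 4 0
  0 0 0 0 0
  0 0 0 0 0
  0 0 0 0 0
  0 0 0 0 0
After step 3: ants at (0,2),(0,3)
  0 0 3 5 0
  0 0 0 0 0
  0 0 0 0 0
  0 0 0 0 0
  0 0 0 0 0
After step 4: ants at (0,3),(0,2)
  0 0 4 6 0
  0 0 0 0 0
  0 0 0 0 0
  0 0 0 0 0
  0 0 0 0 0

0 0 4 6 0
0 0 0 0 0
0 0 0 0 0
0 0 0 0 0
0 0 0 0 0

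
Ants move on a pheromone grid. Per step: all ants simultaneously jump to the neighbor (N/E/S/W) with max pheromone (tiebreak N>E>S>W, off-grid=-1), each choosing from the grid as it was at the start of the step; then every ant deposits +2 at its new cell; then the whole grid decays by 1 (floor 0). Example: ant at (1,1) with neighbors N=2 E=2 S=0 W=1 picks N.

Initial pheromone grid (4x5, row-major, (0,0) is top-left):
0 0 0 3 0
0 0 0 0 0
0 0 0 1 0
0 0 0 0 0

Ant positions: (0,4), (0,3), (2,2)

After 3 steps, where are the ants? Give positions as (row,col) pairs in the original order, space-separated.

Step 1: ant0:(0,4)->W->(0,3) | ant1:(0,3)->E->(0,4) | ant2:(2,2)->E->(2,3)
  grid max=4 at (0,3)
Step 2: ant0:(0,3)->E->(0,4) | ant1:(0,4)->W->(0,3) | ant2:(2,3)->N->(1,3)
  grid max=5 at (0,3)
Step 3: ant0:(0,4)->W->(0,3) | ant1:(0,3)->E->(0,4) | ant2:(1,3)->N->(0,3)
  grid max=8 at (0,3)

(0,3) (0,4) (0,3)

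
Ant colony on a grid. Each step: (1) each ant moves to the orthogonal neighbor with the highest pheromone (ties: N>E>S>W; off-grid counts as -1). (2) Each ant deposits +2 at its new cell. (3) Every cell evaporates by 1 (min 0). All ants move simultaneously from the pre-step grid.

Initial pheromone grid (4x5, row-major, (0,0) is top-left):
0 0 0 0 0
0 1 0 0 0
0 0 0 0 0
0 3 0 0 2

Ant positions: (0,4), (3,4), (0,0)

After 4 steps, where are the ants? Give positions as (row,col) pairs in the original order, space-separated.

Step 1: ant0:(0,4)->S->(1,4) | ant1:(3,4)->N->(2,4) | ant2:(0,0)->E->(0,1)
  grid max=2 at (3,1)
Step 2: ant0:(1,4)->S->(2,4) | ant1:(2,4)->N->(1,4) | ant2:(0,1)->E->(0,2)
  grid max=2 at (1,4)
Step 3: ant0:(2,4)->N->(1,4) | ant1:(1,4)->S->(2,4) | ant2:(0,2)->E->(0,3)
  grid max=3 at (1,4)
Step 4: ant0:(1,4)->S->(2,4) | ant1:(2,4)->N->(1,4) | ant2:(0,3)->E->(0,4)
  grid max=4 at (1,4)

(2,4) (1,4) (0,4)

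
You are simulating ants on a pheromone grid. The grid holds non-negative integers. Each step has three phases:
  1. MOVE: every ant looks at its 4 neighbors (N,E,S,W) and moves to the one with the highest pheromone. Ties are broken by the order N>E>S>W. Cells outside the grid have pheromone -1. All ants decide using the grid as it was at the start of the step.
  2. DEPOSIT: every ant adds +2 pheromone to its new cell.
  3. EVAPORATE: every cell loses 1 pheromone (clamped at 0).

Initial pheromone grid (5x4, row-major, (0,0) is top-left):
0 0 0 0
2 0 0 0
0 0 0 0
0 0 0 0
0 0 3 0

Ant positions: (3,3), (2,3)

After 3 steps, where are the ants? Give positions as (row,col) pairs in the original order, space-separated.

Step 1: ant0:(3,3)->N->(2,3) | ant1:(2,3)->N->(1,3)
  grid max=2 at (4,2)
Step 2: ant0:(2,3)->N->(1,3) | ant1:(1,3)->S->(2,3)
  grid max=2 at (1,3)
Step 3: ant0:(1,3)->S->(2,3) | ant1:(2,3)->N->(1,3)
  grid max=3 at (1,3)

(2,3) (1,3)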